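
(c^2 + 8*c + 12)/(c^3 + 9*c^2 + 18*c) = (c + 2)/(c*(c + 3))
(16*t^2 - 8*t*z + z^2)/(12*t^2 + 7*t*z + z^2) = (16*t^2 - 8*t*z + z^2)/(12*t^2 + 7*t*z + z^2)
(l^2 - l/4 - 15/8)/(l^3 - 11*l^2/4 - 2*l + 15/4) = (l - 3/2)/(l^2 - 4*l + 3)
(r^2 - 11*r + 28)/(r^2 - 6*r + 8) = (r - 7)/(r - 2)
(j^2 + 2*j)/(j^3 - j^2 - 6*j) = 1/(j - 3)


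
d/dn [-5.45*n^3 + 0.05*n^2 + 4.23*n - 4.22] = -16.35*n^2 + 0.1*n + 4.23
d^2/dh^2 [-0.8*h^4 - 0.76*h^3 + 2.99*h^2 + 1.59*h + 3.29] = -9.6*h^2 - 4.56*h + 5.98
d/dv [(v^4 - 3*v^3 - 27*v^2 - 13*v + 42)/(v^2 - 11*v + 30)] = 2*(v^5 - 18*v^4 + 93*v^3 + 20*v^2 - 852*v + 36)/(v^4 - 22*v^3 + 181*v^2 - 660*v + 900)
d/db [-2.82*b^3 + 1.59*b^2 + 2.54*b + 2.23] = -8.46*b^2 + 3.18*b + 2.54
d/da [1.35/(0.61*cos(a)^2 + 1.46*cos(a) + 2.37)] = (1.647*cos(a) + 1.971)*sin(a)/(0.61*cos(a)^2 + 1.46*cos(a) + 2.37)^2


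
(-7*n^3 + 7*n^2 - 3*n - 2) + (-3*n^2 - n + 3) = -7*n^3 + 4*n^2 - 4*n + 1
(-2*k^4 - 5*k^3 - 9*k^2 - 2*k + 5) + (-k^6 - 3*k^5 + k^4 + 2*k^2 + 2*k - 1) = -k^6 - 3*k^5 - k^4 - 5*k^3 - 7*k^2 + 4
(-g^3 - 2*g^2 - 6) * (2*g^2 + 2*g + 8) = -2*g^5 - 6*g^4 - 12*g^3 - 28*g^2 - 12*g - 48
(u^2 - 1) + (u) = u^2 + u - 1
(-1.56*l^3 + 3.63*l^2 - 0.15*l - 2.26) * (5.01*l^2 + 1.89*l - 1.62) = -7.8156*l^5 + 15.2379*l^4 + 8.6364*l^3 - 17.4867*l^2 - 4.0284*l + 3.6612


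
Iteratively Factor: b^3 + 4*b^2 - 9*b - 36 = (b - 3)*(b^2 + 7*b + 12) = (b - 3)*(b + 4)*(b + 3)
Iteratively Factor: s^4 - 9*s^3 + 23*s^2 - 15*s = (s - 5)*(s^3 - 4*s^2 + 3*s) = (s - 5)*(s - 3)*(s^2 - s) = s*(s - 5)*(s - 3)*(s - 1)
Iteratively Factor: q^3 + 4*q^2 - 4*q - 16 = (q + 2)*(q^2 + 2*q - 8) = (q + 2)*(q + 4)*(q - 2)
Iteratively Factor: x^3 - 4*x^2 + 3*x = (x - 3)*(x^2 - x) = (x - 3)*(x - 1)*(x)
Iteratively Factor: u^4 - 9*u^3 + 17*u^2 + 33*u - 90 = (u - 3)*(u^3 - 6*u^2 - u + 30) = (u - 3)^2*(u^2 - 3*u - 10) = (u - 3)^2*(u + 2)*(u - 5)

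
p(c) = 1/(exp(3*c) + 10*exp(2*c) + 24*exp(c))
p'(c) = (-3*exp(3*c) - 20*exp(2*c) - 24*exp(c))/(exp(3*c) + 10*exp(2*c) + 24*exp(c))^2 = (-3*exp(2*c) - 20*exp(c) - 24)*exp(-c)/(exp(2*c) + 10*exp(c) + 24)^2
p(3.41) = 0.00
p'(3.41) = -0.00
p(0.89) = 0.01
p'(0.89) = -0.01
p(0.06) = 0.03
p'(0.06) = -0.04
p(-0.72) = 0.07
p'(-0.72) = -0.08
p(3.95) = 0.00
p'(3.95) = -0.00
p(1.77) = 0.00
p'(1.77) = -0.00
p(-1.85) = 0.25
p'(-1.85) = -0.26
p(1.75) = 0.00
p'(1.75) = -0.00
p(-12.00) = 6781.43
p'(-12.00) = -6781.45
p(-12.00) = 6781.43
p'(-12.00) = -6781.45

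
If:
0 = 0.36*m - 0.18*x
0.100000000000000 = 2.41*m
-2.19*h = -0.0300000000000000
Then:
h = 0.01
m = 0.04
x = 0.08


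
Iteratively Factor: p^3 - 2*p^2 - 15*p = (p - 5)*(p^2 + 3*p) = (p - 5)*(p + 3)*(p)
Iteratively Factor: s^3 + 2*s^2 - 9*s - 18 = (s - 3)*(s^2 + 5*s + 6) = (s - 3)*(s + 3)*(s + 2)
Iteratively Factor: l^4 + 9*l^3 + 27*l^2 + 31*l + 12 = (l + 3)*(l^3 + 6*l^2 + 9*l + 4) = (l + 3)*(l + 4)*(l^2 + 2*l + 1) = (l + 1)*(l + 3)*(l + 4)*(l + 1)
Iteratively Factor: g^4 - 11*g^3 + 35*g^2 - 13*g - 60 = (g + 1)*(g^3 - 12*g^2 + 47*g - 60) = (g - 4)*(g + 1)*(g^2 - 8*g + 15) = (g - 4)*(g - 3)*(g + 1)*(g - 5)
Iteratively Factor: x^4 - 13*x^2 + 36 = (x + 2)*(x^3 - 2*x^2 - 9*x + 18) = (x - 2)*(x + 2)*(x^2 - 9) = (x - 3)*(x - 2)*(x + 2)*(x + 3)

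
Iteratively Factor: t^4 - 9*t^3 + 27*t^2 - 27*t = (t - 3)*(t^3 - 6*t^2 + 9*t) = (t - 3)^2*(t^2 - 3*t) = t*(t - 3)^2*(t - 3)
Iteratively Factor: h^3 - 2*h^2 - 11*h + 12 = (h - 1)*(h^2 - h - 12) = (h - 1)*(h + 3)*(h - 4)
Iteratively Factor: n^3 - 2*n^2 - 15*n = (n)*(n^2 - 2*n - 15) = n*(n + 3)*(n - 5)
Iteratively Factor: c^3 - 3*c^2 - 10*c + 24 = (c - 4)*(c^2 + c - 6) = (c - 4)*(c - 2)*(c + 3)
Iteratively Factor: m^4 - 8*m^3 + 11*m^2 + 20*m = (m)*(m^3 - 8*m^2 + 11*m + 20) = m*(m + 1)*(m^2 - 9*m + 20) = m*(m - 5)*(m + 1)*(m - 4)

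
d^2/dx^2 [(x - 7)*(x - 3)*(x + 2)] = 6*x - 16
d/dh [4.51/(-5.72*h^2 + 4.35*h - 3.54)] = (51.5944*h - 19.6185)/(5.72*h^2 - 4.35*h + 3.54)^2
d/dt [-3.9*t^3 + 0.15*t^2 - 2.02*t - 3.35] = -11.7*t^2 + 0.3*t - 2.02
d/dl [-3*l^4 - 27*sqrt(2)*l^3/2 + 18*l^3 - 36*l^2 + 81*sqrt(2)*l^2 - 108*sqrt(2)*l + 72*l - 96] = -12*l^3 - 81*sqrt(2)*l^2/2 + 54*l^2 - 72*l + 162*sqrt(2)*l - 108*sqrt(2) + 72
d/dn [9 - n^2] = -2*n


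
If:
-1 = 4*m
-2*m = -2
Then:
No Solution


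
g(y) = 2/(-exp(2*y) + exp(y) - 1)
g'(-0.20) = 1.44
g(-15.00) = -2.00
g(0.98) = -0.37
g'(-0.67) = 0.04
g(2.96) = -0.01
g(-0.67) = -2.67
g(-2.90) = -2.11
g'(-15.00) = 0.00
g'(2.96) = 0.01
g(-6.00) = -2.00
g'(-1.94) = -0.27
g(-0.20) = -2.35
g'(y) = 2*(2*exp(2*y) - exp(y))/(-exp(2*y) + exp(y) - 1)^2 = (4*exp(y) - 2)*exp(y)/(exp(2*y) - exp(y) + 1)^2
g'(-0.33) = 0.99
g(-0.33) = -2.51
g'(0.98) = 0.78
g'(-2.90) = -0.11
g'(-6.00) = 0.00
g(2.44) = -0.02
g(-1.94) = -2.28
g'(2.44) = 0.03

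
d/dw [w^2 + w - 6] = 2*w + 1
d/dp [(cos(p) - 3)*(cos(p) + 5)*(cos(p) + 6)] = 3*sin(p)^3 - 16*sin(p)*cos(p)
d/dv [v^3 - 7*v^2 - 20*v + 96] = 3*v^2 - 14*v - 20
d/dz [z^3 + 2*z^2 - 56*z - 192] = 3*z^2 + 4*z - 56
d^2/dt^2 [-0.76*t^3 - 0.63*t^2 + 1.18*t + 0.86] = -4.56*t - 1.26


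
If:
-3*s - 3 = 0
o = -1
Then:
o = -1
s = -1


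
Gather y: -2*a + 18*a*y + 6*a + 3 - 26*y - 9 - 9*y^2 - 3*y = 4*a - 9*y^2 + y*(18*a - 29) - 6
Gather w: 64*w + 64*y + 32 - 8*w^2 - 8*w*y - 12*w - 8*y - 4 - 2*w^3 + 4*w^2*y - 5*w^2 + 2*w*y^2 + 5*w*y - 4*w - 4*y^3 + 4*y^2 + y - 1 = -2*w^3 + w^2*(4*y - 13) + w*(2*y^2 - 3*y + 48) - 4*y^3 + 4*y^2 + 57*y + 27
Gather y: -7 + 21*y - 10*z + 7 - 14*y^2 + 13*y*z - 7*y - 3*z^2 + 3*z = -14*y^2 + y*(13*z + 14) - 3*z^2 - 7*z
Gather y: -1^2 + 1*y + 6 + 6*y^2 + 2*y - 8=6*y^2 + 3*y - 3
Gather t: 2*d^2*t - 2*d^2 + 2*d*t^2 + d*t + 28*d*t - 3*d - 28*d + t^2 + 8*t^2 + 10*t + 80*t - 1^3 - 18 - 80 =-2*d^2 - 31*d + t^2*(2*d + 9) + t*(2*d^2 + 29*d + 90) - 99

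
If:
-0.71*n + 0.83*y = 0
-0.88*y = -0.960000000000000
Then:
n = 1.28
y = 1.09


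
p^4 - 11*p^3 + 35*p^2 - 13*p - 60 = (p - 5)*(p - 4)*(p - 3)*(p + 1)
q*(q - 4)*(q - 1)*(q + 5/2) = q^4 - 5*q^3/2 - 17*q^2/2 + 10*q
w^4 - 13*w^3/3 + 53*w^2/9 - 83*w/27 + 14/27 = (w - 7/3)*(w - 1)*(w - 2/3)*(w - 1/3)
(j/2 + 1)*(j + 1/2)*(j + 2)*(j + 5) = j^4/2 + 19*j^3/4 + 57*j^2/4 + 16*j + 5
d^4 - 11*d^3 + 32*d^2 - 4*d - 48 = (d - 6)*(d - 4)*(d - 2)*(d + 1)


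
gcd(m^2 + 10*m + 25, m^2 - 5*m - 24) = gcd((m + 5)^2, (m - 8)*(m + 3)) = 1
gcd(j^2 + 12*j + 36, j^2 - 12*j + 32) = 1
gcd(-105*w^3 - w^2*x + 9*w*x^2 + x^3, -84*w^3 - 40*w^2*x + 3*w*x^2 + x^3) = 7*w + x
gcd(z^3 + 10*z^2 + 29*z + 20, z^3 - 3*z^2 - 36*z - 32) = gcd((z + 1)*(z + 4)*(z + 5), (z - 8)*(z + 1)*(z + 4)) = z^2 + 5*z + 4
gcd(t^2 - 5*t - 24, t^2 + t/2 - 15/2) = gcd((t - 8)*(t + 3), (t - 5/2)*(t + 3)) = t + 3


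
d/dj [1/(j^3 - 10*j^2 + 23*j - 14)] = (-3*j^2 + 20*j - 23)/(j^3 - 10*j^2 + 23*j - 14)^2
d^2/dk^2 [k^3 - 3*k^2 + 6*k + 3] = 6*k - 6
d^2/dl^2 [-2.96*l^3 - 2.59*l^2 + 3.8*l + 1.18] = -17.76*l - 5.18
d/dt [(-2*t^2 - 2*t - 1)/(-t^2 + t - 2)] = (-4*t^2 + 6*t + 5)/(t^4 - 2*t^3 + 5*t^2 - 4*t + 4)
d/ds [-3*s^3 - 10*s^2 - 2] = s*(-9*s - 20)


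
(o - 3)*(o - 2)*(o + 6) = o^3 + o^2 - 24*o + 36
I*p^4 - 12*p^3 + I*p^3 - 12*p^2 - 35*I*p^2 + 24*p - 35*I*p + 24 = (p + I)*(p + 3*I)*(p + 8*I)*(I*p + I)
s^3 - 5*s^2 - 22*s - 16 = (s - 8)*(s + 1)*(s + 2)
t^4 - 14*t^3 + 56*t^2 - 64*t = t*(t - 8)*(t - 4)*(t - 2)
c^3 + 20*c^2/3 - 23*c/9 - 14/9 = (c - 2/3)*(c + 1/3)*(c + 7)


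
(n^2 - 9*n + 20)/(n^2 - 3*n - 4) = (n - 5)/(n + 1)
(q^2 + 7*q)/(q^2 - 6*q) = (q + 7)/(q - 6)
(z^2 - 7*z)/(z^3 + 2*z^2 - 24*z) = (z - 7)/(z^2 + 2*z - 24)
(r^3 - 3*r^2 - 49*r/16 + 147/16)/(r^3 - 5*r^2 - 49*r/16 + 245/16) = (r - 3)/(r - 5)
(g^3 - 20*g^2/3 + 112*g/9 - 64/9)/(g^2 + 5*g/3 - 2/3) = (9*g^3 - 60*g^2 + 112*g - 64)/(3*(3*g^2 + 5*g - 2))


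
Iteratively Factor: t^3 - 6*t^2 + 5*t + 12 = (t + 1)*(t^2 - 7*t + 12) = (t - 3)*(t + 1)*(t - 4)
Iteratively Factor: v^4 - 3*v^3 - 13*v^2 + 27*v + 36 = (v + 3)*(v^3 - 6*v^2 + 5*v + 12) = (v + 1)*(v + 3)*(v^2 - 7*v + 12) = (v - 4)*(v + 1)*(v + 3)*(v - 3)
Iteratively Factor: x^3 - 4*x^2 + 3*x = (x)*(x^2 - 4*x + 3) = x*(x - 1)*(x - 3)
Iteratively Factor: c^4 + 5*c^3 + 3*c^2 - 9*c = (c - 1)*(c^3 + 6*c^2 + 9*c) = (c - 1)*(c + 3)*(c^2 + 3*c) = c*(c - 1)*(c + 3)*(c + 3)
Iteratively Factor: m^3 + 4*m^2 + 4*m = (m + 2)*(m^2 + 2*m) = m*(m + 2)*(m + 2)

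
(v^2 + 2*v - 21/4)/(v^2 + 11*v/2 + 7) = (v - 3/2)/(v + 2)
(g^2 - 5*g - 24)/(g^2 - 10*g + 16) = (g + 3)/(g - 2)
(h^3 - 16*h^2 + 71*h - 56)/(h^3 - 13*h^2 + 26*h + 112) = (h - 1)/(h + 2)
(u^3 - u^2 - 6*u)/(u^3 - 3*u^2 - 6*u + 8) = u*(u - 3)/(u^2 - 5*u + 4)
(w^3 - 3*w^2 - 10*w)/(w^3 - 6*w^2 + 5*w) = (w + 2)/(w - 1)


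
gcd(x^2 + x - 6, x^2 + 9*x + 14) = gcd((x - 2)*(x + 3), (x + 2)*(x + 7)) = 1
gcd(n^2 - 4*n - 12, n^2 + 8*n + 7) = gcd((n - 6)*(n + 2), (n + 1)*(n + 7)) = 1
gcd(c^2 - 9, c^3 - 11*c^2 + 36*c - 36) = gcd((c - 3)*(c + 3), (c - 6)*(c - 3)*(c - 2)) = c - 3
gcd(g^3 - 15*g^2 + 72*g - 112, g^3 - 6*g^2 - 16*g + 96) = g - 4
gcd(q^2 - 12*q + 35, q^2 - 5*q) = q - 5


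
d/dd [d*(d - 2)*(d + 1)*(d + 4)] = 4*d^3 + 9*d^2 - 12*d - 8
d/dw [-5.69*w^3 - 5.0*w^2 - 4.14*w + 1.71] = -17.07*w^2 - 10.0*w - 4.14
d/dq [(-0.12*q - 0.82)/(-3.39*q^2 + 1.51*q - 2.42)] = (-0.4068*q^2 - 5.5596*q + 1.5286)/(11.4921*q^4 - 10.2378*q^3 + 18.6877*q^2 - 7.3084*q + 5.8564)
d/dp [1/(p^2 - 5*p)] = (5 - 2*p)/(p^2*(p - 5)^2)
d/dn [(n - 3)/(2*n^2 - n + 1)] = (2*n^2 - n - (n - 3)*(4*n - 1) + 1)/(2*n^2 - n + 1)^2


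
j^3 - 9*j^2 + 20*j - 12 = (j - 6)*(j - 2)*(j - 1)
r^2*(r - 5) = r^3 - 5*r^2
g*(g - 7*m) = g^2 - 7*g*m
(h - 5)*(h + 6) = h^2 + h - 30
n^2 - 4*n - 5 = (n - 5)*(n + 1)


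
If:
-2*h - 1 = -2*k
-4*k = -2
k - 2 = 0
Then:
No Solution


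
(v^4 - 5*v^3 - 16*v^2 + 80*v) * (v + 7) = v^5 + 2*v^4 - 51*v^3 - 32*v^2 + 560*v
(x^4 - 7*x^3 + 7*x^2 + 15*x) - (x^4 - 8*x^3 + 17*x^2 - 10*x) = x^3 - 10*x^2 + 25*x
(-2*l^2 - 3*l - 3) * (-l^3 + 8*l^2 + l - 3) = 2*l^5 - 13*l^4 - 23*l^3 - 21*l^2 + 6*l + 9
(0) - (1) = -1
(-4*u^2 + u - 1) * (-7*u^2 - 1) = 28*u^4 - 7*u^3 + 11*u^2 - u + 1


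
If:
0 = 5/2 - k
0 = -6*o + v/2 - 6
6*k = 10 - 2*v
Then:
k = 5/2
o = -29/24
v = -5/2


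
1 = 1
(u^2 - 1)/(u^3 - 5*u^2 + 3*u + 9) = (u - 1)/(u^2 - 6*u + 9)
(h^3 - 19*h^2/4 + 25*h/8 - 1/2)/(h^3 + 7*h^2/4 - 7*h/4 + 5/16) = 2*(h - 4)/(2*h + 5)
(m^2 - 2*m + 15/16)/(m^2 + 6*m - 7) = (m^2 - 2*m + 15/16)/(m^2 + 6*m - 7)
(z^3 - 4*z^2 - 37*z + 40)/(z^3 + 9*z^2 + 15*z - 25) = (z - 8)/(z + 5)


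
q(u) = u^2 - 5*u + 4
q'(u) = 2*u - 5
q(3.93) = -0.21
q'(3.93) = 2.86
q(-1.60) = 14.56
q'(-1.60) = -8.20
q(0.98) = 0.06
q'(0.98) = -3.04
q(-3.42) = 32.80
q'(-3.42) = -11.84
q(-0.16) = 4.83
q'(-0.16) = -5.32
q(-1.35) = 12.57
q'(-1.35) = -7.70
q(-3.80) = 37.44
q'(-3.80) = -12.60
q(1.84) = -1.81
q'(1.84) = -1.32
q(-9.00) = 130.00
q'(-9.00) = -23.00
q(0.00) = 4.00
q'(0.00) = -5.00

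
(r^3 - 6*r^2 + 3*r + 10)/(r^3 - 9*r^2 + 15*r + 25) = (r - 2)/(r - 5)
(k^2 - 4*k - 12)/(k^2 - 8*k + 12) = (k + 2)/(k - 2)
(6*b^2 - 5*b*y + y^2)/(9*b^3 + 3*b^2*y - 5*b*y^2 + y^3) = (-2*b + y)/(-3*b^2 - 2*b*y + y^2)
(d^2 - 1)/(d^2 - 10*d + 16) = (d^2 - 1)/(d^2 - 10*d + 16)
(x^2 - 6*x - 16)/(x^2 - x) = (x^2 - 6*x - 16)/(x*(x - 1))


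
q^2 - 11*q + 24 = (q - 8)*(q - 3)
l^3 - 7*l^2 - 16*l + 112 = (l - 7)*(l - 4)*(l + 4)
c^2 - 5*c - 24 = (c - 8)*(c + 3)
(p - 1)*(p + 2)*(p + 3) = p^3 + 4*p^2 + p - 6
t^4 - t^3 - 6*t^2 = t^2*(t - 3)*(t + 2)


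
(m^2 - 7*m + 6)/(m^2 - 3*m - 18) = (m - 1)/(m + 3)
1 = 1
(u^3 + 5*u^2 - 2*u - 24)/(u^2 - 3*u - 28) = (u^2 + u - 6)/(u - 7)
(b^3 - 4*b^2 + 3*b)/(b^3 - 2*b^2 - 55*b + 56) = b*(b - 3)/(b^2 - b - 56)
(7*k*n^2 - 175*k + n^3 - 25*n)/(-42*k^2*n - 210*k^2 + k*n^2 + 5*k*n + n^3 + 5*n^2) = (5 - n)/(6*k - n)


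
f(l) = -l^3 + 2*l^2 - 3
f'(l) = -3*l^2 + 4*l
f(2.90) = -10.57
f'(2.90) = -13.63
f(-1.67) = 7.24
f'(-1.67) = -15.05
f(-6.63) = 376.35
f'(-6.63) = -158.39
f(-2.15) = 16.18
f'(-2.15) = -22.47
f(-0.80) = -1.21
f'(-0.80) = -5.12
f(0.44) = -2.70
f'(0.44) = 1.18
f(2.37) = -5.08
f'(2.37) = -7.37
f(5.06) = -81.35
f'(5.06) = -56.57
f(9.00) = -570.00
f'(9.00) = -207.00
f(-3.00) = 42.00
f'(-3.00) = -39.00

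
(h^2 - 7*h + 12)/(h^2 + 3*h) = (h^2 - 7*h + 12)/(h*(h + 3))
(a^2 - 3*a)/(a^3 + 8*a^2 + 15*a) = (a - 3)/(a^2 + 8*a + 15)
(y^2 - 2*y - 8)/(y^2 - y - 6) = (y - 4)/(y - 3)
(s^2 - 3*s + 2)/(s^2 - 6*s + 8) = (s - 1)/(s - 4)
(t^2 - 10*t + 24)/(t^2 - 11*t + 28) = (t - 6)/(t - 7)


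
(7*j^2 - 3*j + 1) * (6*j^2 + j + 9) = 42*j^4 - 11*j^3 + 66*j^2 - 26*j + 9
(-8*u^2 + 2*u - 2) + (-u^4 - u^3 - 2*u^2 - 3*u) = -u^4 - u^3 - 10*u^2 - u - 2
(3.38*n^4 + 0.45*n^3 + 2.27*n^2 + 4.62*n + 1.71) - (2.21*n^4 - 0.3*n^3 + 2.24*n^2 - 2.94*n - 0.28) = 1.17*n^4 + 0.75*n^3 + 0.0299999999999998*n^2 + 7.56*n + 1.99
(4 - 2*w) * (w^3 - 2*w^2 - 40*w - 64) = -2*w^4 + 8*w^3 + 72*w^2 - 32*w - 256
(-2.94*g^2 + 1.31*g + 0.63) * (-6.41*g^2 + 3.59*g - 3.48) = 18.8454*g^4 - 18.9517*g^3 + 10.8958*g^2 - 2.2971*g - 2.1924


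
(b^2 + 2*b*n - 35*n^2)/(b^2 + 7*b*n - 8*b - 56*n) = (b - 5*n)/(b - 8)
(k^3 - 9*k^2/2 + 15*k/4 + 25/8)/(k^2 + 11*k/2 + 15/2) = (8*k^3 - 36*k^2 + 30*k + 25)/(4*(2*k^2 + 11*k + 15))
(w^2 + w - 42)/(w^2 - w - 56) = (w - 6)/(w - 8)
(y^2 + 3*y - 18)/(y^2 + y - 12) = (y + 6)/(y + 4)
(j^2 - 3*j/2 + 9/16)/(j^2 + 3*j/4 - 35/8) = (16*j^2 - 24*j + 9)/(2*(8*j^2 + 6*j - 35))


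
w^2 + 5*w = w*(w + 5)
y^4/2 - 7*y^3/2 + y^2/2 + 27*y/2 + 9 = (y/2 + 1/2)*(y - 6)*(y - 3)*(y + 1)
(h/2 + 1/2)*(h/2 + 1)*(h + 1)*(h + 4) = h^4/4 + 2*h^3 + 21*h^2/4 + 11*h/2 + 2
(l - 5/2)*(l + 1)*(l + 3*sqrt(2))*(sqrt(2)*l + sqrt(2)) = sqrt(2)*l^4 - sqrt(2)*l^3/2 + 6*l^3 - 4*sqrt(2)*l^2 - 3*l^2 - 24*l - 5*sqrt(2)*l/2 - 15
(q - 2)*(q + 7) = q^2 + 5*q - 14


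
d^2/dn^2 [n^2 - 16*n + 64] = 2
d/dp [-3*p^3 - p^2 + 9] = p*(-9*p - 2)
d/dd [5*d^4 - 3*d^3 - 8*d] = 20*d^3 - 9*d^2 - 8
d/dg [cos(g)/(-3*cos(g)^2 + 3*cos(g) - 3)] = sin(g)^3/(3*(sin(g)^2 + cos(g) - 2)^2)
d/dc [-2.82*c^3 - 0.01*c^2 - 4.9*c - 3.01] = -8.46*c^2 - 0.02*c - 4.9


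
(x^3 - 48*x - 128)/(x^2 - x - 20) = (x^2 - 4*x - 32)/(x - 5)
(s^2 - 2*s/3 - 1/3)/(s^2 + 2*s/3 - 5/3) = (3*s + 1)/(3*s + 5)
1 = 1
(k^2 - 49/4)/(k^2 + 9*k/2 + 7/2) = (k - 7/2)/(k + 1)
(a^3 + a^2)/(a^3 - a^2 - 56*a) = a*(a + 1)/(a^2 - a - 56)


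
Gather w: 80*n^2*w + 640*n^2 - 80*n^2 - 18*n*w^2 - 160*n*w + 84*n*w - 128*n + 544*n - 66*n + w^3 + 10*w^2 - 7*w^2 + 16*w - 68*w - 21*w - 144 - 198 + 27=560*n^2 + 350*n + w^3 + w^2*(3 - 18*n) + w*(80*n^2 - 76*n - 73) - 315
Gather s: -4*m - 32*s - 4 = -4*m - 32*s - 4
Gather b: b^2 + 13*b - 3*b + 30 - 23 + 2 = b^2 + 10*b + 9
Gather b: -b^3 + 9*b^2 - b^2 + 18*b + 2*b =-b^3 + 8*b^2 + 20*b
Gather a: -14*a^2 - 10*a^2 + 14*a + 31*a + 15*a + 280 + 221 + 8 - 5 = -24*a^2 + 60*a + 504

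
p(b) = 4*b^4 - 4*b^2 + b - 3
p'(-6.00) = -3407.00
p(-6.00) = 5031.00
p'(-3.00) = -407.00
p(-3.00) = 282.00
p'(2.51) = 233.93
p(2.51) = 133.07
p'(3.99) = 985.42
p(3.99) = 951.11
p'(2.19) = 151.54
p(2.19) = 72.02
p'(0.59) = -0.43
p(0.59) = -3.32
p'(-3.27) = -532.29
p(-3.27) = 408.31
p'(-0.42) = 3.17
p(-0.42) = -4.00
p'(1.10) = 13.50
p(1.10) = -0.88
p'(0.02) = 0.84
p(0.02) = -2.98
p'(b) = 16*b^3 - 8*b + 1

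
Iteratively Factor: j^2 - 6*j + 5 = (j - 1)*(j - 5)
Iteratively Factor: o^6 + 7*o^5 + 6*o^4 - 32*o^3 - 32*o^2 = (o + 4)*(o^5 + 3*o^4 - 6*o^3 - 8*o^2) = (o + 1)*(o + 4)*(o^4 + 2*o^3 - 8*o^2) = (o + 1)*(o + 4)^2*(o^3 - 2*o^2) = o*(o + 1)*(o + 4)^2*(o^2 - 2*o) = o^2*(o + 1)*(o + 4)^2*(o - 2)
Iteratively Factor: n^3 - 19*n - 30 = (n + 2)*(n^2 - 2*n - 15) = (n - 5)*(n + 2)*(n + 3)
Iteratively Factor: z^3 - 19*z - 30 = (z + 2)*(z^2 - 2*z - 15) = (z - 5)*(z + 2)*(z + 3)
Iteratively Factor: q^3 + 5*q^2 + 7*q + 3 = (q + 3)*(q^2 + 2*q + 1) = (q + 1)*(q + 3)*(q + 1)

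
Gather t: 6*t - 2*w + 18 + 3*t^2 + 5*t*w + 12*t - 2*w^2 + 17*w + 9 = 3*t^2 + t*(5*w + 18) - 2*w^2 + 15*w + 27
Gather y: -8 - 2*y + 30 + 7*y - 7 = 5*y + 15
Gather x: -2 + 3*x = 3*x - 2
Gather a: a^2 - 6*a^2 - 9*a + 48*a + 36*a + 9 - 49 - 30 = -5*a^2 + 75*a - 70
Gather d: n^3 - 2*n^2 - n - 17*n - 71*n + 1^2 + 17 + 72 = n^3 - 2*n^2 - 89*n + 90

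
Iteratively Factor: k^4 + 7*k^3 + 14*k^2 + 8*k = (k + 2)*(k^3 + 5*k^2 + 4*k) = k*(k + 2)*(k^2 + 5*k + 4) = k*(k + 1)*(k + 2)*(k + 4)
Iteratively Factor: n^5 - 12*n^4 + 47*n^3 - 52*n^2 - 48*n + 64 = (n - 4)*(n^4 - 8*n^3 + 15*n^2 + 8*n - 16) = (n - 4)^2*(n^3 - 4*n^2 - n + 4) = (n - 4)^2*(n + 1)*(n^2 - 5*n + 4) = (n - 4)^2*(n - 1)*(n + 1)*(n - 4)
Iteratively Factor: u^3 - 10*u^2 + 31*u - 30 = (u - 2)*(u^2 - 8*u + 15) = (u - 5)*(u - 2)*(u - 3)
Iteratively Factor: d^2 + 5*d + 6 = (d + 3)*(d + 2)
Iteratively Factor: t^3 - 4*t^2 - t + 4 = (t + 1)*(t^2 - 5*t + 4) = (t - 1)*(t + 1)*(t - 4)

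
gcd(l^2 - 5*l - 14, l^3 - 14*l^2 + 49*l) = l - 7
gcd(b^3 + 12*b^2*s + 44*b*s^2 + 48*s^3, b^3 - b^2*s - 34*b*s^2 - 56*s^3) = b^2 + 6*b*s + 8*s^2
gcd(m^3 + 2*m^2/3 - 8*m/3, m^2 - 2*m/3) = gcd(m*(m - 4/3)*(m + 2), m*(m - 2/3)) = m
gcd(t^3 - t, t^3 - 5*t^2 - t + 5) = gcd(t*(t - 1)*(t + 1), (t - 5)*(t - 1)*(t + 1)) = t^2 - 1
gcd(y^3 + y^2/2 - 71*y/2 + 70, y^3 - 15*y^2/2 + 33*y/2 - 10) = y^2 - 13*y/2 + 10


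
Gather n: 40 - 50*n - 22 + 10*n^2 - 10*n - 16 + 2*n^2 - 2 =12*n^2 - 60*n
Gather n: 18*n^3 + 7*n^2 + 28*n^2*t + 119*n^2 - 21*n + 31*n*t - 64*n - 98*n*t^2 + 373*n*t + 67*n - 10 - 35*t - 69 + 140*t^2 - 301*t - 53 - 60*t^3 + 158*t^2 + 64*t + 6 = 18*n^3 + n^2*(28*t + 126) + n*(-98*t^2 + 404*t - 18) - 60*t^3 + 298*t^2 - 272*t - 126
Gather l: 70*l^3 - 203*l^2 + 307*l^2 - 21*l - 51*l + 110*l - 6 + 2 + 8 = 70*l^3 + 104*l^2 + 38*l + 4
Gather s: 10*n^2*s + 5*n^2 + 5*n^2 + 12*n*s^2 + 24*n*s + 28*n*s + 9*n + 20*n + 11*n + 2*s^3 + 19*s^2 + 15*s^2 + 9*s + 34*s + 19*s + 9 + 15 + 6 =10*n^2 + 40*n + 2*s^3 + s^2*(12*n + 34) + s*(10*n^2 + 52*n + 62) + 30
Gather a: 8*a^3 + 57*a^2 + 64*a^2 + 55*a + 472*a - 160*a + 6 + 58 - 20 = 8*a^3 + 121*a^2 + 367*a + 44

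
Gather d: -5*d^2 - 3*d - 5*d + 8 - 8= -5*d^2 - 8*d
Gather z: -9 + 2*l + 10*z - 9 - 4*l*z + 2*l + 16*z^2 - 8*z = 4*l + 16*z^2 + z*(2 - 4*l) - 18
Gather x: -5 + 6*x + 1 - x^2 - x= -x^2 + 5*x - 4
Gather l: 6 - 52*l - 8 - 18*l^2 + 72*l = -18*l^2 + 20*l - 2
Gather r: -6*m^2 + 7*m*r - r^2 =-6*m^2 + 7*m*r - r^2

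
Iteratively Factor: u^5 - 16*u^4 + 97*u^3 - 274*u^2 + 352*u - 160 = (u - 5)*(u^4 - 11*u^3 + 42*u^2 - 64*u + 32) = (u - 5)*(u - 4)*(u^3 - 7*u^2 + 14*u - 8) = (u - 5)*(u - 4)*(u - 2)*(u^2 - 5*u + 4) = (u - 5)*(u - 4)*(u - 2)*(u - 1)*(u - 4)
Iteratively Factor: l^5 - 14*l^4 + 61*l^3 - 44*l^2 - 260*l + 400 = (l - 2)*(l^4 - 12*l^3 + 37*l^2 + 30*l - 200) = (l - 4)*(l - 2)*(l^3 - 8*l^2 + 5*l + 50) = (l - 5)*(l - 4)*(l - 2)*(l^2 - 3*l - 10) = (l - 5)^2*(l - 4)*(l - 2)*(l + 2)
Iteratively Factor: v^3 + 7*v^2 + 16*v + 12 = (v + 3)*(v^2 + 4*v + 4) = (v + 2)*(v + 3)*(v + 2)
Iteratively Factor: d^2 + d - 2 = (d + 2)*(d - 1)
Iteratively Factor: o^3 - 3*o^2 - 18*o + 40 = (o - 2)*(o^2 - o - 20) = (o - 5)*(o - 2)*(o + 4)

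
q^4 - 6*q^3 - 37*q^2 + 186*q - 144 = (q - 8)*(q - 3)*(q - 1)*(q + 6)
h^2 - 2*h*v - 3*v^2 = (h - 3*v)*(h + v)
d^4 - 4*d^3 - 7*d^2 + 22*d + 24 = (d - 4)*(d - 3)*(d + 1)*(d + 2)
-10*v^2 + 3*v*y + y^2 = (-2*v + y)*(5*v + y)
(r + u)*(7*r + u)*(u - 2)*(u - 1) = 7*r^2*u^2 - 21*r^2*u + 14*r^2 + 8*r*u^3 - 24*r*u^2 + 16*r*u + u^4 - 3*u^3 + 2*u^2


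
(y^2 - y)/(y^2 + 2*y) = (y - 1)/(y + 2)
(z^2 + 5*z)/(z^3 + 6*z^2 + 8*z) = (z + 5)/(z^2 + 6*z + 8)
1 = 1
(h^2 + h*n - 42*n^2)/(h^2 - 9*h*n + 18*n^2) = (h + 7*n)/(h - 3*n)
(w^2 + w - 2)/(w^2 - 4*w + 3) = (w + 2)/(w - 3)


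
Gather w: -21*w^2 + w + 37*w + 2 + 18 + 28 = -21*w^2 + 38*w + 48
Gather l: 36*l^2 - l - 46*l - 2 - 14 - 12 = 36*l^2 - 47*l - 28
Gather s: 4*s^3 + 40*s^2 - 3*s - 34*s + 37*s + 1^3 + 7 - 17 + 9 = 4*s^3 + 40*s^2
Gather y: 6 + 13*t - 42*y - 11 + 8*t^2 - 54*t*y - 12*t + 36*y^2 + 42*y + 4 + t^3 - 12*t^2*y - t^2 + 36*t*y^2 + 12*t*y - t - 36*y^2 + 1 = t^3 + 7*t^2 + 36*t*y^2 + y*(-12*t^2 - 42*t)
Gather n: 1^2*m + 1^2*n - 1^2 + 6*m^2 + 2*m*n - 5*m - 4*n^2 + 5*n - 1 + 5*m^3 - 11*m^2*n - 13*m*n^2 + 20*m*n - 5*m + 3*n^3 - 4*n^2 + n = 5*m^3 + 6*m^2 - 9*m + 3*n^3 + n^2*(-13*m - 8) + n*(-11*m^2 + 22*m + 7) - 2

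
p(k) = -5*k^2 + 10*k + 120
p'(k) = 10 - 10*k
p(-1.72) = 88.01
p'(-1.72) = 27.20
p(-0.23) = 117.44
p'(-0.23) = 12.30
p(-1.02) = 104.60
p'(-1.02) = 20.20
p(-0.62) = 111.88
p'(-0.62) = 16.20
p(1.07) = 124.98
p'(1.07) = -0.70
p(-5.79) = -105.52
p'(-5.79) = 67.90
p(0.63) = 124.32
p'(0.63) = 3.70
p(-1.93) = 82.08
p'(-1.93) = 29.30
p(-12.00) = -720.00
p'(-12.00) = 130.00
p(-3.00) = 45.00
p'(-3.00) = 40.00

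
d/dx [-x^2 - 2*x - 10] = -2*x - 2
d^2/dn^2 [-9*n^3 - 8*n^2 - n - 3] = -54*n - 16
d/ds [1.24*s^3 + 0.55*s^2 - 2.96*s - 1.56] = 3.72*s^2 + 1.1*s - 2.96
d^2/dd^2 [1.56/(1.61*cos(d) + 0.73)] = (4.043676*sin(d)^2 + 1.833468*cos(d) + 4.043676)/(1.61*cos(d) + 0.73)^3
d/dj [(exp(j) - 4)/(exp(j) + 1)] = 5/(4*cosh(j/2)^2)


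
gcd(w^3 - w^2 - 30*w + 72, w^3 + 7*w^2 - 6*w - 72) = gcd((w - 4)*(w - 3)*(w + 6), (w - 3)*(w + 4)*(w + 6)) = w^2 + 3*w - 18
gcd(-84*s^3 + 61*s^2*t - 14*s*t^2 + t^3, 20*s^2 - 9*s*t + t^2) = 4*s - t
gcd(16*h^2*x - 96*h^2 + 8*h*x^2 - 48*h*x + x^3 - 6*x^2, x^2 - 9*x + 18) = x - 6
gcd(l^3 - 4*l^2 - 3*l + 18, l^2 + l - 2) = l + 2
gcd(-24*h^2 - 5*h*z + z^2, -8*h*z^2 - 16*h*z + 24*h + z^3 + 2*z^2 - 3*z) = -8*h + z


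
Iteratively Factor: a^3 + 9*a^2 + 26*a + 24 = (a + 3)*(a^2 + 6*a + 8) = (a + 2)*(a + 3)*(a + 4)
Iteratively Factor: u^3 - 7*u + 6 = (u - 2)*(u^2 + 2*u - 3) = (u - 2)*(u - 1)*(u + 3)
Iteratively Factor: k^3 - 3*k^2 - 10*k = (k)*(k^2 - 3*k - 10) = k*(k + 2)*(k - 5)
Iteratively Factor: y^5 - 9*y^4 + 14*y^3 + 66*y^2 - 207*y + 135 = (y - 5)*(y^4 - 4*y^3 - 6*y^2 + 36*y - 27) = (y - 5)*(y + 3)*(y^3 - 7*y^2 + 15*y - 9) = (y - 5)*(y - 3)*(y + 3)*(y^2 - 4*y + 3) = (y - 5)*(y - 3)*(y - 1)*(y + 3)*(y - 3)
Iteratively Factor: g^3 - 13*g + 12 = (g + 4)*(g^2 - 4*g + 3) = (g - 3)*(g + 4)*(g - 1)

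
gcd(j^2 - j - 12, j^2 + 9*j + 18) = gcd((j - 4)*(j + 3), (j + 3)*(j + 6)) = j + 3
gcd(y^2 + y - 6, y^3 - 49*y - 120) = y + 3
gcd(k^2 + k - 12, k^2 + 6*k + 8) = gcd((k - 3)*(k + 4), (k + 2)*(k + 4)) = k + 4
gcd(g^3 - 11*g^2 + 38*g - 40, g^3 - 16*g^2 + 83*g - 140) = g^2 - 9*g + 20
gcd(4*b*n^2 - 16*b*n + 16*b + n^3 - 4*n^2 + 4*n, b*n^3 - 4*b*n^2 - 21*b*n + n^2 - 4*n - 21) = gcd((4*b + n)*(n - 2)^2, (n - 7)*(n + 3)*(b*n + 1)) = 1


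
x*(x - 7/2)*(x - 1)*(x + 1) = x^4 - 7*x^3/2 - x^2 + 7*x/2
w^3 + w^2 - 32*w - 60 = (w - 6)*(w + 2)*(w + 5)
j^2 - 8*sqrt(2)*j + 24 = (j - 6*sqrt(2))*(j - 2*sqrt(2))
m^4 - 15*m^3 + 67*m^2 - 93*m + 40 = (m - 8)*(m - 5)*(m - 1)^2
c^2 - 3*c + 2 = (c - 2)*(c - 1)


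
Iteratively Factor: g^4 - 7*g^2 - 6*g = (g - 3)*(g^3 + 3*g^2 + 2*g) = (g - 3)*(g + 2)*(g^2 + g) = (g - 3)*(g + 1)*(g + 2)*(g)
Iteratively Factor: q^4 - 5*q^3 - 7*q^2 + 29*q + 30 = (q + 1)*(q^3 - 6*q^2 - q + 30) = (q - 3)*(q + 1)*(q^2 - 3*q - 10) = (q - 5)*(q - 3)*(q + 1)*(q + 2)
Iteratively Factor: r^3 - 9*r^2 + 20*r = (r - 4)*(r^2 - 5*r) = (r - 5)*(r - 4)*(r)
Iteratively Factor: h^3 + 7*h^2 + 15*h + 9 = (h + 3)*(h^2 + 4*h + 3) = (h + 3)^2*(h + 1)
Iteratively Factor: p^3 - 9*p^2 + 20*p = (p)*(p^2 - 9*p + 20) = p*(p - 5)*(p - 4)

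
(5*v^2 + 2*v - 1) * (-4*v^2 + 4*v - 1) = -20*v^4 + 12*v^3 + 7*v^2 - 6*v + 1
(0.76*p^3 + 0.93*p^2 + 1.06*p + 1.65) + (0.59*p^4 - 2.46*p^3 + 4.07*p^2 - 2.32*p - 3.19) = 0.59*p^4 - 1.7*p^3 + 5.0*p^2 - 1.26*p - 1.54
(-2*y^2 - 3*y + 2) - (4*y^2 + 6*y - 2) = -6*y^2 - 9*y + 4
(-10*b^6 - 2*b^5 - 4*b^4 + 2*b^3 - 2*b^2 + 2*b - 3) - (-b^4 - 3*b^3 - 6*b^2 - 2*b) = -10*b^6 - 2*b^5 - 3*b^4 + 5*b^3 + 4*b^2 + 4*b - 3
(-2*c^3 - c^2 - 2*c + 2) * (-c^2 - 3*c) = 2*c^5 + 7*c^4 + 5*c^3 + 4*c^2 - 6*c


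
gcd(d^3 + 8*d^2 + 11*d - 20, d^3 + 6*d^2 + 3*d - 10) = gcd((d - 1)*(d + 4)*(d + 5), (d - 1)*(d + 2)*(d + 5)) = d^2 + 4*d - 5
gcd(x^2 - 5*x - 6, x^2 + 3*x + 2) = x + 1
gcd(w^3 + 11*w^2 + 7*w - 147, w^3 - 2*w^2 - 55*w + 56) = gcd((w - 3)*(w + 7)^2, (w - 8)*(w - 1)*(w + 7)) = w + 7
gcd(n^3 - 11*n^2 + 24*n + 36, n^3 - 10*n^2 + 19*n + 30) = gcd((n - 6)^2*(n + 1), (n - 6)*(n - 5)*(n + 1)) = n^2 - 5*n - 6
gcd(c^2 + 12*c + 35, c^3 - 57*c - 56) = c + 7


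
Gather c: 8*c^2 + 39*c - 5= 8*c^2 + 39*c - 5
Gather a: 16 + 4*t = 4*t + 16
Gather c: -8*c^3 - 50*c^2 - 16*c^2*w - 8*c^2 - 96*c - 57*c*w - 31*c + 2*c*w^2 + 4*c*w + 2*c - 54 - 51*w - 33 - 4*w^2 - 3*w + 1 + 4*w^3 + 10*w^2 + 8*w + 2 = -8*c^3 + c^2*(-16*w - 58) + c*(2*w^2 - 53*w - 125) + 4*w^3 + 6*w^2 - 46*w - 84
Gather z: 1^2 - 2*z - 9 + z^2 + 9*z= z^2 + 7*z - 8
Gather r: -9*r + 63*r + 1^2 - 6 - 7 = 54*r - 12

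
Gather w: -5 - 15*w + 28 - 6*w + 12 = 35 - 21*w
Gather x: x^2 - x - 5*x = x^2 - 6*x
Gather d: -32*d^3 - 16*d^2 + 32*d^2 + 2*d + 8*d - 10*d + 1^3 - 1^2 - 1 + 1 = -32*d^3 + 16*d^2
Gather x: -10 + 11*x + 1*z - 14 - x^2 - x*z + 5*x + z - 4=-x^2 + x*(16 - z) + 2*z - 28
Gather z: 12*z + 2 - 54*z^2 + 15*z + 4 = -54*z^2 + 27*z + 6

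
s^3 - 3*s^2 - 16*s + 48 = (s - 4)*(s - 3)*(s + 4)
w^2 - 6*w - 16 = (w - 8)*(w + 2)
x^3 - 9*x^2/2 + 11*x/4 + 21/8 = (x - 7/2)*(x - 3/2)*(x + 1/2)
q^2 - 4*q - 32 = (q - 8)*(q + 4)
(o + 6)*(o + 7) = o^2 + 13*o + 42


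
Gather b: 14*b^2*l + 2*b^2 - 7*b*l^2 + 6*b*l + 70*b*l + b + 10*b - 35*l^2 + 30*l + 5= b^2*(14*l + 2) + b*(-7*l^2 + 76*l + 11) - 35*l^2 + 30*l + 5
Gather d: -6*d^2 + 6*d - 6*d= -6*d^2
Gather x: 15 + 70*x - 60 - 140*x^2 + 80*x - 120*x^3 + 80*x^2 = -120*x^3 - 60*x^2 + 150*x - 45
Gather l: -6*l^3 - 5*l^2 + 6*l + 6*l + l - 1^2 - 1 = -6*l^3 - 5*l^2 + 13*l - 2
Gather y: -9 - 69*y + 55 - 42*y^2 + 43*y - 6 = -42*y^2 - 26*y + 40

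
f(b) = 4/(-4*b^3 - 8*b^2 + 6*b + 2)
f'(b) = 4*(12*b^2 + 16*b - 6)/(-4*b^3 - 8*b^2 + 6*b + 2)^2 = 2*(6*b^2 + 8*b - 3)/(2*b^3 + 4*b^2 - 3*b - 1)^2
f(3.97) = -0.01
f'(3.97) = 0.01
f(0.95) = -1.36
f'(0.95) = 9.21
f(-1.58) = -0.34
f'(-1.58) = -0.04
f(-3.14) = 0.14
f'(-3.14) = 0.31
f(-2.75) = 0.49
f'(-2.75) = 2.43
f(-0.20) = 7.81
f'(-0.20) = -133.06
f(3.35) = -0.02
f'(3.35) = 0.02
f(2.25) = -0.06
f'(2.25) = 0.07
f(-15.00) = 0.00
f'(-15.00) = 0.00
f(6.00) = 0.00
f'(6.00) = 0.00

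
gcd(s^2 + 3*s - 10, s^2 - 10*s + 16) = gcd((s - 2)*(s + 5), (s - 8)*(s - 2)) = s - 2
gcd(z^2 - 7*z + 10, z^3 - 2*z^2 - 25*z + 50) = z^2 - 7*z + 10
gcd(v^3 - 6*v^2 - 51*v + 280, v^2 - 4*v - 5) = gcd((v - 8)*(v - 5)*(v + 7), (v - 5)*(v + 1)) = v - 5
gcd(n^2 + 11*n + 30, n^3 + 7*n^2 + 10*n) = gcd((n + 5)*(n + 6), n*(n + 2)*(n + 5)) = n + 5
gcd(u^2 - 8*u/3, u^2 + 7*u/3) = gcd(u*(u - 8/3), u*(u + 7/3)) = u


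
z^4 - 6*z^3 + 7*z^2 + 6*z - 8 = (z - 4)*(z - 2)*(z - 1)*(z + 1)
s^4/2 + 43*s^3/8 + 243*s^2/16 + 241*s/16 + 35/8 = (s/2 + 1)*(s + 1/2)*(s + 5/4)*(s + 7)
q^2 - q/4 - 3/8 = (q - 3/4)*(q + 1/2)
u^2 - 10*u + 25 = (u - 5)^2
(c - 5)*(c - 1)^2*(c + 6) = c^4 - c^3 - 31*c^2 + 61*c - 30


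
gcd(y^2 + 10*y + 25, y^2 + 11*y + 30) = y + 5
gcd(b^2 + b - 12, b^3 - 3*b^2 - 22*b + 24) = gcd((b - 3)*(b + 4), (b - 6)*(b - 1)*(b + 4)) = b + 4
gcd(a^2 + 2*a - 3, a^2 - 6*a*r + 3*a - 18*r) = a + 3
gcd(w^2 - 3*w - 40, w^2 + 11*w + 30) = w + 5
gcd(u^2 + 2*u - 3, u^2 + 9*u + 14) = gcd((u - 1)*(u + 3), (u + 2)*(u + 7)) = 1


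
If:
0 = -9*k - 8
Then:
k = -8/9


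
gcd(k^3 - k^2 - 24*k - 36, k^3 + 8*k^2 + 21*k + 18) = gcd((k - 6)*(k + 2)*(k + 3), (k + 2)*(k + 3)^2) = k^2 + 5*k + 6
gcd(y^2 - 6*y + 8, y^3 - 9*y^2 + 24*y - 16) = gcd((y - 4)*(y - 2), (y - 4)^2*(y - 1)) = y - 4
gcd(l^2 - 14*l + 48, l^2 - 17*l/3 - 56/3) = l - 8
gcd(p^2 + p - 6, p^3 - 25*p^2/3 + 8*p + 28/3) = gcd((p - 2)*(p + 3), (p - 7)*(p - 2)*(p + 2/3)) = p - 2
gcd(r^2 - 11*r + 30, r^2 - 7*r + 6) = r - 6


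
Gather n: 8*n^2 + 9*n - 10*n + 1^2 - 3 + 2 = 8*n^2 - n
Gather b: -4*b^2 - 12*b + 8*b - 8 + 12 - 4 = -4*b^2 - 4*b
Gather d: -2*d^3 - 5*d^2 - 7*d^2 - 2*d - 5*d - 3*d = -2*d^3 - 12*d^2 - 10*d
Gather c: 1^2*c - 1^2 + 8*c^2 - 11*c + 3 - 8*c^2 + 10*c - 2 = 0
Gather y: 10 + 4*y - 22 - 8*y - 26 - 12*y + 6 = -16*y - 32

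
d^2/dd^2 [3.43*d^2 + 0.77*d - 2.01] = 6.86000000000000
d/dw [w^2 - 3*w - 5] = 2*w - 3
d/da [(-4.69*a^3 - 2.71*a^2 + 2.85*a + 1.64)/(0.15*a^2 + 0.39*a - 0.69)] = (-0.7035*a^4 - 3.6582*a^3 + 8.2239*a^2 + 3.2478*a - 2.6061)/(0.0225*a^4 + 0.117*a^3 - 0.0549*a^2 - 0.5382*a + 0.4761)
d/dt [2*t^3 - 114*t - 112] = 6*t^2 - 114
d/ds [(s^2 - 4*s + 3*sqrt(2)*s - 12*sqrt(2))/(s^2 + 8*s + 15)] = 3*(-sqrt(2)*s^2 + 4*s^2 + 10*s + 8*sqrt(2)*s - 20 + 47*sqrt(2))/(s^4 + 16*s^3 + 94*s^2 + 240*s + 225)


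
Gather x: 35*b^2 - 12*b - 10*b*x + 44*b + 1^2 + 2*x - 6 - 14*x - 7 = 35*b^2 + 32*b + x*(-10*b - 12) - 12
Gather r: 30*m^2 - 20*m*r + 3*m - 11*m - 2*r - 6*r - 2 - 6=30*m^2 - 8*m + r*(-20*m - 8) - 8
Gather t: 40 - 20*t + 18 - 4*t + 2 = 60 - 24*t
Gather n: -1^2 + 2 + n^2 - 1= n^2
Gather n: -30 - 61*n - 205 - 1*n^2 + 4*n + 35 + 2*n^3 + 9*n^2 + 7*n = 2*n^3 + 8*n^2 - 50*n - 200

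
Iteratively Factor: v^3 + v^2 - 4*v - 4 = (v + 1)*(v^2 - 4) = (v - 2)*(v + 1)*(v + 2)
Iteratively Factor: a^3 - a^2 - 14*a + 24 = (a + 4)*(a^2 - 5*a + 6) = (a - 2)*(a + 4)*(a - 3)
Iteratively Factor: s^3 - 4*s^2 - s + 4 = (s + 1)*(s^2 - 5*s + 4) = (s - 4)*(s + 1)*(s - 1)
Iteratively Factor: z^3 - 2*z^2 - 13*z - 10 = (z + 2)*(z^2 - 4*z - 5) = (z - 5)*(z + 2)*(z + 1)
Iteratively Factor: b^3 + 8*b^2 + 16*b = (b + 4)*(b^2 + 4*b) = b*(b + 4)*(b + 4)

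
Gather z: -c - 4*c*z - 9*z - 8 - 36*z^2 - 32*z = -c - 36*z^2 + z*(-4*c - 41) - 8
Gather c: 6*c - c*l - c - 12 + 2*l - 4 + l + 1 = c*(5 - l) + 3*l - 15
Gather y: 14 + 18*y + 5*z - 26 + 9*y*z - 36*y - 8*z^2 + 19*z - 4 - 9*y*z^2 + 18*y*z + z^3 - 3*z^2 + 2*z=y*(-9*z^2 + 27*z - 18) + z^3 - 11*z^2 + 26*z - 16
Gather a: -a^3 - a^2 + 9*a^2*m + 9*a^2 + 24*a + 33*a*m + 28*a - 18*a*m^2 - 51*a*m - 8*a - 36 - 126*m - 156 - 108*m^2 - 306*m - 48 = -a^3 + a^2*(9*m + 8) + a*(-18*m^2 - 18*m + 44) - 108*m^2 - 432*m - 240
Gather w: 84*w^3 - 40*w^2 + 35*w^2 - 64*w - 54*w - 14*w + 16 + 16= 84*w^3 - 5*w^2 - 132*w + 32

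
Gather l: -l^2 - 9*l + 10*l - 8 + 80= -l^2 + l + 72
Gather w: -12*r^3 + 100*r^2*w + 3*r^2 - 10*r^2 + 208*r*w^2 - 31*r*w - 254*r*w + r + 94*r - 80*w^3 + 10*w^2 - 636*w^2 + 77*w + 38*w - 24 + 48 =-12*r^3 - 7*r^2 + 95*r - 80*w^3 + w^2*(208*r - 626) + w*(100*r^2 - 285*r + 115) + 24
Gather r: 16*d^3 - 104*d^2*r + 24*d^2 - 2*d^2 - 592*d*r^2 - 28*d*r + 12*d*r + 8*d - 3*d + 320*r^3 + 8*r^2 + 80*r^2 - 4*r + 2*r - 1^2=16*d^3 + 22*d^2 + 5*d + 320*r^3 + r^2*(88 - 592*d) + r*(-104*d^2 - 16*d - 2) - 1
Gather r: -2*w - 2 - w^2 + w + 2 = -w^2 - w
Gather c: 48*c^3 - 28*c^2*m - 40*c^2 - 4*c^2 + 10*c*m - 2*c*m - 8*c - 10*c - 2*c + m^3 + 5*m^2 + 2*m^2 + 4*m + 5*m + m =48*c^3 + c^2*(-28*m - 44) + c*(8*m - 20) + m^3 + 7*m^2 + 10*m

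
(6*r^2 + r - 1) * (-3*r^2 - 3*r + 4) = -18*r^4 - 21*r^3 + 24*r^2 + 7*r - 4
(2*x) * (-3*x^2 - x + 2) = -6*x^3 - 2*x^2 + 4*x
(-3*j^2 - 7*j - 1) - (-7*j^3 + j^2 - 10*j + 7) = 7*j^3 - 4*j^2 + 3*j - 8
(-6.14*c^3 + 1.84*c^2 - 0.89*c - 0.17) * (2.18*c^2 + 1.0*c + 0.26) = -13.3852*c^5 - 2.1288*c^4 - 1.6966*c^3 - 0.7822*c^2 - 0.4014*c - 0.0442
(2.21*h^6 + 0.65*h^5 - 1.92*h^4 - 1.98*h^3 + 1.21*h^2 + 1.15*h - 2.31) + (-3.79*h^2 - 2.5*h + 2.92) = 2.21*h^6 + 0.65*h^5 - 1.92*h^4 - 1.98*h^3 - 2.58*h^2 - 1.35*h + 0.61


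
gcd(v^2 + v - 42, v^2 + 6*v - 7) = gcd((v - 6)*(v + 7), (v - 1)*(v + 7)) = v + 7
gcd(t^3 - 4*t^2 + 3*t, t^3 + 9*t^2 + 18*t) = t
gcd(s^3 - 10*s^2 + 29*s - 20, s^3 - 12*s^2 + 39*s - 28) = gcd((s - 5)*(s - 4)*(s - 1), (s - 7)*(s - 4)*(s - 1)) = s^2 - 5*s + 4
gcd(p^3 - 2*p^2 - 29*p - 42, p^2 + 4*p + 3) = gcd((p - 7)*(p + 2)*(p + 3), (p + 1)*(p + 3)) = p + 3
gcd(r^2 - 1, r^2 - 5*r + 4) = r - 1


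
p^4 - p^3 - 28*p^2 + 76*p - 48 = (p - 4)*(p - 2)*(p - 1)*(p + 6)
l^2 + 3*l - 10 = (l - 2)*(l + 5)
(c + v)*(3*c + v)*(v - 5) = 3*c^2*v - 15*c^2 + 4*c*v^2 - 20*c*v + v^3 - 5*v^2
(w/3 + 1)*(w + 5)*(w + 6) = w^3/3 + 14*w^2/3 + 21*w + 30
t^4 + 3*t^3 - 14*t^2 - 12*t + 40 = (t - 2)^2*(t + 2)*(t + 5)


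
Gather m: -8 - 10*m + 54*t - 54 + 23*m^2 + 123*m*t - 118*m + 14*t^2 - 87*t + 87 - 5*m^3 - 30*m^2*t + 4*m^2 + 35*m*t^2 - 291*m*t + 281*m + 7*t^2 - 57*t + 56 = -5*m^3 + m^2*(27 - 30*t) + m*(35*t^2 - 168*t + 153) + 21*t^2 - 90*t + 81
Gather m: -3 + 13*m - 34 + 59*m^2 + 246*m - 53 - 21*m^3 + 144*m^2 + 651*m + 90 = -21*m^3 + 203*m^2 + 910*m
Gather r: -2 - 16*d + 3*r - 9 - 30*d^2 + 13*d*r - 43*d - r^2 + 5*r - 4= -30*d^2 - 59*d - r^2 + r*(13*d + 8) - 15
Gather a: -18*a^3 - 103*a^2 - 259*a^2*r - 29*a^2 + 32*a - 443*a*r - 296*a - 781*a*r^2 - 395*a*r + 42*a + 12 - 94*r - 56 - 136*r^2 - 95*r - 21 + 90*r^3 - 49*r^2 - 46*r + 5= -18*a^3 + a^2*(-259*r - 132) + a*(-781*r^2 - 838*r - 222) + 90*r^3 - 185*r^2 - 235*r - 60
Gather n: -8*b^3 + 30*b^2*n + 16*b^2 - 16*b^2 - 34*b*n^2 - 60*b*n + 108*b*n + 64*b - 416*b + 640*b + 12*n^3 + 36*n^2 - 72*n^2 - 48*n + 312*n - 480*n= -8*b^3 + 288*b + 12*n^3 + n^2*(-34*b - 36) + n*(30*b^2 + 48*b - 216)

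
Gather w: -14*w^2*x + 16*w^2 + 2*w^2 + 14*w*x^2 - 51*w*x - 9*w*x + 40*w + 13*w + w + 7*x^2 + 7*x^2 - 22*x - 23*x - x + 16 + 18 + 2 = w^2*(18 - 14*x) + w*(14*x^2 - 60*x + 54) + 14*x^2 - 46*x + 36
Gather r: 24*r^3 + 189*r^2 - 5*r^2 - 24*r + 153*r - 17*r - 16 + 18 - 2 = 24*r^3 + 184*r^2 + 112*r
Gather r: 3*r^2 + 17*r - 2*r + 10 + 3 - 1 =3*r^2 + 15*r + 12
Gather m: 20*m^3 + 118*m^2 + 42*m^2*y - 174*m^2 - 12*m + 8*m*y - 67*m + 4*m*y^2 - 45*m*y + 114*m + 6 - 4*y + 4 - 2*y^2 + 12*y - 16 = 20*m^3 + m^2*(42*y - 56) + m*(4*y^2 - 37*y + 35) - 2*y^2 + 8*y - 6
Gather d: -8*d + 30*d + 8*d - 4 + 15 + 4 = 30*d + 15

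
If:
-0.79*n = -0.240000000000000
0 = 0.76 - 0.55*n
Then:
No Solution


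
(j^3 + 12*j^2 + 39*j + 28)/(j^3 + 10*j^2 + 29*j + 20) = (j + 7)/(j + 5)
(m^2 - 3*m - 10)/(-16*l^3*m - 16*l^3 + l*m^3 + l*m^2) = (-m^2 + 3*m + 10)/(l*(16*l^2*m + 16*l^2 - m^3 - m^2))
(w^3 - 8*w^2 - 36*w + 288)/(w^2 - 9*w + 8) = (w^2 - 36)/(w - 1)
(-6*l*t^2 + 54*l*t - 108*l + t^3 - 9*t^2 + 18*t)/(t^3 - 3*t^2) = -6*l/t + 36*l/t^2 + 1 - 6/t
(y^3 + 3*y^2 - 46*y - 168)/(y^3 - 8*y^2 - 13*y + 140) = (y + 6)/(y - 5)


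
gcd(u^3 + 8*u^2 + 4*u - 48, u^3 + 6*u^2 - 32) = u^2 + 2*u - 8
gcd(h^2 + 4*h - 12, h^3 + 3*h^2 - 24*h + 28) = h - 2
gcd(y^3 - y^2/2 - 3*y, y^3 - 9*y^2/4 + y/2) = y^2 - 2*y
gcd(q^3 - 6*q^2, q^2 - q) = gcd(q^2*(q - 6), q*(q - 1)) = q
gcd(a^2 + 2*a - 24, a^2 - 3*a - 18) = 1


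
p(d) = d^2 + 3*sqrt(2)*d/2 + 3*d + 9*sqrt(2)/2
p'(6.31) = 17.74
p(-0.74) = 3.12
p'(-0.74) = 3.64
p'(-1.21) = 2.70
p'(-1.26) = 2.60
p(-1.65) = 0.64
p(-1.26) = 1.50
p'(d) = 2*d + 3*sqrt(2)/2 + 3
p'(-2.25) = 0.62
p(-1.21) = 1.63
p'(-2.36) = 0.40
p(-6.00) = 11.64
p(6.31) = 78.50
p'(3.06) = 11.24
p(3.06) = 31.40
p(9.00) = 133.46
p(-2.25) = -0.10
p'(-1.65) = 1.82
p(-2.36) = -0.15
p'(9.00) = 23.12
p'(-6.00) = -6.88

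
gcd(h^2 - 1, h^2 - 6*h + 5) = h - 1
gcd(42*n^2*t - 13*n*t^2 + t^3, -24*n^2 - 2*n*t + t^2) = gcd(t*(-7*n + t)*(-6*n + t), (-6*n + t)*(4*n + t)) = -6*n + t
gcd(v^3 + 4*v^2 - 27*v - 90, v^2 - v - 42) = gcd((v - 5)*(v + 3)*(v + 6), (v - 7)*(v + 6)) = v + 6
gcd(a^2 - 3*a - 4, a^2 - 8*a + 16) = a - 4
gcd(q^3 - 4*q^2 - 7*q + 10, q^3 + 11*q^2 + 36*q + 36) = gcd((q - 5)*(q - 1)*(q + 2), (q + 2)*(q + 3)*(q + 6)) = q + 2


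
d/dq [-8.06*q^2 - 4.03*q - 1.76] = -16.12*q - 4.03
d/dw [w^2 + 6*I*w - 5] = 2*w + 6*I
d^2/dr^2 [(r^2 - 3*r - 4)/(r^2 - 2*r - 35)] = 2*(-r^3 + 93*r^2 - 291*r + 1279)/(r^6 - 6*r^5 - 93*r^4 + 412*r^3 + 3255*r^2 - 7350*r - 42875)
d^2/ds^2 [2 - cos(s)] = cos(s)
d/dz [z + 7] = 1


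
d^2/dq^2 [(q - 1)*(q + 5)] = 2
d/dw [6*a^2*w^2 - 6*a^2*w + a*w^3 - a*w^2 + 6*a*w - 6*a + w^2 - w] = 12*a^2*w - 6*a^2 + 3*a*w^2 - 2*a*w + 6*a + 2*w - 1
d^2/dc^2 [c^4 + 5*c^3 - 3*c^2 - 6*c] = 12*c^2 + 30*c - 6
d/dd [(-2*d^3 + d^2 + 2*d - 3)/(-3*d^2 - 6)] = 2*(d^4 + 7*d^2 - 5*d - 2)/(3*(d^4 + 4*d^2 + 4))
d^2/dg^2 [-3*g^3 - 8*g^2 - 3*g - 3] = -18*g - 16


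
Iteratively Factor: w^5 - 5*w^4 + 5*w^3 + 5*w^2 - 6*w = (w - 3)*(w^4 - 2*w^3 - w^2 + 2*w) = (w - 3)*(w - 1)*(w^3 - w^2 - 2*w) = (w - 3)*(w - 2)*(w - 1)*(w^2 + w) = (w - 3)*(w - 2)*(w - 1)*(w + 1)*(w)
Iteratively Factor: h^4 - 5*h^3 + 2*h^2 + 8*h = (h + 1)*(h^3 - 6*h^2 + 8*h) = h*(h + 1)*(h^2 - 6*h + 8) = h*(h - 4)*(h + 1)*(h - 2)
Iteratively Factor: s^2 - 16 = (s - 4)*(s + 4)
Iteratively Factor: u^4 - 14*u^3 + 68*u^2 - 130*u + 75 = (u - 5)*(u^3 - 9*u^2 + 23*u - 15) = (u - 5)^2*(u^2 - 4*u + 3) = (u - 5)^2*(u - 1)*(u - 3)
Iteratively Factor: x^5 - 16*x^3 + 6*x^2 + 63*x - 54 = (x + 3)*(x^4 - 3*x^3 - 7*x^2 + 27*x - 18) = (x - 3)*(x + 3)*(x^3 - 7*x + 6) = (x - 3)*(x - 2)*(x + 3)*(x^2 + 2*x - 3) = (x - 3)*(x - 2)*(x - 1)*(x + 3)*(x + 3)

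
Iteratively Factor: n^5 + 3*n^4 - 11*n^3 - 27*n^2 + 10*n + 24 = (n - 3)*(n^4 + 6*n^3 + 7*n^2 - 6*n - 8) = (n - 3)*(n + 2)*(n^3 + 4*n^2 - n - 4) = (n - 3)*(n + 2)*(n + 4)*(n^2 - 1) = (n - 3)*(n - 1)*(n + 2)*(n + 4)*(n + 1)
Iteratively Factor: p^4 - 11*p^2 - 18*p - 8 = (p + 1)*(p^3 - p^2 - 10*p - 8) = (p + 1)^2*(p^2 - 2*p - 8) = (p - 4)*(p + 1)^2*(p + 2)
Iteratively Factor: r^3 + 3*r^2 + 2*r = (r)*(r^2 + 3*r + 2) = r*(r + 2)*(r + 1)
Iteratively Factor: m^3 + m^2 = (m + 1)*(m^2) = m*(m + 1)*(m)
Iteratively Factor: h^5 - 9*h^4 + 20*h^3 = (h - 5)*(h^4 - 4*h^3) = h*(h - 5)*(h^3 - 4*h^2) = h^2*(h - 5)*(h^2 - 4*h) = h^3*(h - 5)*(h - 4)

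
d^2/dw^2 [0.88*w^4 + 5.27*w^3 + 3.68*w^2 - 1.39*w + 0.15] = 10.56*w^2 + 31.62*w + 7.36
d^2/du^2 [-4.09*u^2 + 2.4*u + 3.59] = -8.18000000000000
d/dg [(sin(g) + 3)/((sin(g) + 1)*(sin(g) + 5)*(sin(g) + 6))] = -(2*sin(g)^3 + 21*sin(g)^2 + 72*sin(g) + 93)*cos(g)/((sin(g) + 1)^2*(sin(g) + 5)^2*(sin(g) + 6)^2)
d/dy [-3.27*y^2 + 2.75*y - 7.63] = 2.75 - 6.54*y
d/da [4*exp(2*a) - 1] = 8*exp(2*a)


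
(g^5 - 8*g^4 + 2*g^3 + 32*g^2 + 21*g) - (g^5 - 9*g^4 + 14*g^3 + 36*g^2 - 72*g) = g^4 - 12*g^3 - 4*g^2 + 93*g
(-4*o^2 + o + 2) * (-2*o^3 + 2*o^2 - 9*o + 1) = 8*o^5 - 10*o^4 + 34*o^3 - 9*o^2 - 17*o + 2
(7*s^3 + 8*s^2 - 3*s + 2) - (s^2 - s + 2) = 7*s^3 + 7*s^2 - 2*s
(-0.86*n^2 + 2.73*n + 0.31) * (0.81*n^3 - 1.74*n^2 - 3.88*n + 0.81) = -0.6966*n^5 + 3.7077*n^4 - 1.1623*n^3 - 11.8284*n^2 + 1.0085*n + 0.2511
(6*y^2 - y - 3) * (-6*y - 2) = -36*y^3 - 6*y^2 + 20*y + 6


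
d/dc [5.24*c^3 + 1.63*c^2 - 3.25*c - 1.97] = 15.72*c^2 + 3.26*c - 3.25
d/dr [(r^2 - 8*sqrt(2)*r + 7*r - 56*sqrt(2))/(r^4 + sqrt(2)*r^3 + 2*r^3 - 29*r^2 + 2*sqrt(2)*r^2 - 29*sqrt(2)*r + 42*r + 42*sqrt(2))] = (-2*r^3 + 5*r^2 + 23*sqrt(2)*r^2 - 80*sqrt(2)*r + 32*r - 80 + 54*sqrt(2))/(r^6 - 10*r^5 + 2*sqrt(2)*r^5 - 20*sqrt(2)*r^4 + 39*r^4 - 80*r^3 + 74*sqrt(2)*r^3 - 120*sqrt(2)*r^2 + 110*r^2 - 120*r + 72*sqrt(2)*r + 72)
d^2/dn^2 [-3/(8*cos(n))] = 3*(cos(n)^2 - 2)/(8*cos(n)^3)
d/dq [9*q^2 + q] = 18*q + 1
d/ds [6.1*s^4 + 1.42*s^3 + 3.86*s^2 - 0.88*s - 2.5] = 24.4*s^3 + 4.26*s^2 + 7.72*s - 0.88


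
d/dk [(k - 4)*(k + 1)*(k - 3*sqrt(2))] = 3*k^2 - 6*sqrt(2)*k - 6*k - 4 + 9*sqrt(2)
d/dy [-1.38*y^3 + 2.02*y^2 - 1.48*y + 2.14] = -4.14*y^2 + 4.04*y - 1.48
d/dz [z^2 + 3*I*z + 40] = 2*z + 3*I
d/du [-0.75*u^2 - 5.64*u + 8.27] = -1.5*u - 5.64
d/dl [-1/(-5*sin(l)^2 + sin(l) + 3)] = (1 - 10*sin(l))*cos(l)/(-5*sin(l)^2 + sin(l) + 3)^2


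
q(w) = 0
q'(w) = 0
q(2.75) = 0.00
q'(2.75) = 0.00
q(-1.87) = 0.00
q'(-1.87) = 0.00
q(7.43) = 0.00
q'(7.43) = 0.00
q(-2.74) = 0.00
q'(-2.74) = 0.00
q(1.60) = 0.00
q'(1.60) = 0.00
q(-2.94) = 0.00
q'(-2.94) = 0.00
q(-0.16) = 0.00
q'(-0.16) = 0.00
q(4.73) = 0.00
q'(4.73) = 0.00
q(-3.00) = 0.00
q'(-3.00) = 0.00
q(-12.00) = 0.00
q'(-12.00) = 0.00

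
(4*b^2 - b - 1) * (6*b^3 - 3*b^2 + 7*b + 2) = 24*b^5 - 18*b^4 + 25*b^3 + 4*b^2 - 9*b - 2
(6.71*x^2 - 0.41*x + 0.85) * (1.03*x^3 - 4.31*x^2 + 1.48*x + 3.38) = 6.9113*x^5 - 29.3424*x^4 + 12.5734*x^3 + 18.4095*x^2 - 0.1278*x + 2.873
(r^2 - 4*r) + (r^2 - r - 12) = 2*r^2 - 5*r - 12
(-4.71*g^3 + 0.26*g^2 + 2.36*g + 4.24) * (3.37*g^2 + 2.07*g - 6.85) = -15.8727*g^5 - 8.8735*g^4 + 40.7549*g^3 + 17.393*g^2 - 7.3892*g - 29.044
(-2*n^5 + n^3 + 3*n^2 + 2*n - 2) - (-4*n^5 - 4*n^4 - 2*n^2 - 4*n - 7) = 2*n^5 + 4*n^4 + n^3 + 5*n^2 + 6*n + 5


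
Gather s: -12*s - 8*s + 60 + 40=100 - 20*s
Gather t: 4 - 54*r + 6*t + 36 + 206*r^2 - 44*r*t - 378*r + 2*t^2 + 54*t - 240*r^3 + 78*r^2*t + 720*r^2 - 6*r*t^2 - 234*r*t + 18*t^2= -240*r^3 + 926*r^2 - 432*r + t^2*(20 - 6*r) + t*(78*r^2 - 278*r + 60) + 40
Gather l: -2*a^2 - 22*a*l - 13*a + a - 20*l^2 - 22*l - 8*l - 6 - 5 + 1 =-2*a^2 - 12*a - 20*l^2 + l*(-22*a - 30) - 10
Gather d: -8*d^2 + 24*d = -8*d^2 + 24*d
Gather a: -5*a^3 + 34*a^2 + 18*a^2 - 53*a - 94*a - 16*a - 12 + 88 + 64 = -5*a^3 + 52*a^2 - 163*a + 140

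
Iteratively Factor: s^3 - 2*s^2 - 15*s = (s + 3)*(s^2 - 5*s) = s*(s + 3)*(s - 5)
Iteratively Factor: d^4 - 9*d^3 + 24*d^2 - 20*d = (d - 5)*(d^3 - 4*d^2 + 4*d) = (d - 5)*(d - 2)*(d^2 - 2*d) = (d - 5)*(d - 2)^2*(d)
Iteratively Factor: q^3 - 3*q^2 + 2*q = (q)*(q^2 - 3*q + 2) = q*(q - 2)*(q - 1)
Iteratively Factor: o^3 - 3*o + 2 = (o + 2)*(o^2 - 2*o + 1) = (o - 1)*(o + 2)*(o - 1)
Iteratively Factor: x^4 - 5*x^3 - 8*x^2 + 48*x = (x)*(x^3 - 5*x^2 - 8*x + 48) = x*(x - 4)*(x^2 - x - 12) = x*(x - 4)^2*(x + 3)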